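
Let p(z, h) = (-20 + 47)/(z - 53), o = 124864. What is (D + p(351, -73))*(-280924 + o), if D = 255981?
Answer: -5952312940950/149 ≈ -3.9948e+10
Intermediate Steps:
p(z, h) = 27/(-53 + z)
(D + p(351, -73))*(-280924 + o) = (255981 + 27/(-53 + 351))*(-280924 + 124864) = (255981 + 27/298)*(-156060) = (76282365/298)*(-156060) = -5952312940950/149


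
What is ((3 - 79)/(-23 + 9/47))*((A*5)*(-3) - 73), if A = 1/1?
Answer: -19646/67 ≈ -293.22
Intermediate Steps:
A = 1 (A = 1*1 = 1)
((3 - 79)/(-23 + 9/47))*((A*5)*(-3) - 73) = ((3 - 79)/(-23 + 9/47))*((1*5)*(-3) - 73) = (-76/(-23 + 9*(1/47)))*(5*(-3) - 73) = (-76/(-23 + 9/47))*(-15 - 73) = -76/(-1072/47)*(-88) = -76*(-47/1072)*(-88) = (893/268)*(-88) = -19646/67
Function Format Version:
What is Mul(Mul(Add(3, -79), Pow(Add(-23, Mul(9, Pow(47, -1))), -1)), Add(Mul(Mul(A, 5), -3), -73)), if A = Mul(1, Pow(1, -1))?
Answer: Rational(-19646, 67) ≈ -293.22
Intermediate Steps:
A = 1 (A = Mul(1, 1) = 1)
Mul(Mul(Add(3, -79), Pow(Add(-23, Mul(9, Pow(47, -1))), -1)), Add(Mul(Mul(A, 5), -3), -73)) = Mul(Mul(Add(3, -79), Pow(Add(-23, Mul(9, Pow(47, -1))), -1)), Add(Mul(Mul(1, 5), -3), -73)) = Mul(Mul(-76, Pow(Add(-23, Mul(9, Rational(1, 47))), -1)), Add(Mul(5, -3), -73)) = Mul(Mul(-76, Pow(Add(-23, Rational(9, 47)), -1)), Add(-15, -73)) = Mul(Mul(-76, Pow(Rational(-1072, 47), -1)), -88) = Mul(Mul(-76, Rational(-47, 1072)), -88) = Mul(Rational(893, 268), -88) = Rational(-19646, 67)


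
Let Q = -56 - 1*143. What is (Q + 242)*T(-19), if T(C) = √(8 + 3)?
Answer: 43*√11 ≈ 142.61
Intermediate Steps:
Q = -199 (Q = -56 - 143 = -199)
T(C) = √11
(Q + 242)*T(-19) = (-199 + 242)*√11 = 43*√11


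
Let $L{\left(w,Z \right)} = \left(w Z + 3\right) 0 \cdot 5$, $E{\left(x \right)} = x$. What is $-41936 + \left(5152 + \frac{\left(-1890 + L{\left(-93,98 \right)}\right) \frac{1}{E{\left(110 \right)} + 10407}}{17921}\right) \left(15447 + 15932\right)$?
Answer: $\frac{30461858420653194}{188475157} \approx 1.6162 \cdot 10^{8}$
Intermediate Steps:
$L{\left(w,Z \right)} = 0$ ($L{\left(w,Z \right)} = \left(Z w + 3\right) 0 \cdot 5 = \left(3 + Z w\right) 0 \cdot 5 = 0 \cdot 5 = 0$)
$-41936 + \left(5152 + \frac{\left(-1890 + L{\left(-93,98 \right)}\right) \frac{1}{E{\left(110 \right)} + 10407}}{17921}\right) \left(15447 + 15932\right) = -41936 + \left(5152 + \frac{\left(-1890 + 0\right) \frac{1}{110 + 10407}}{17921}\right) \left(15447 + 15932\right) = -41936 + \left(5152 + - \frac{1890}{10517} \cdot \frac{1}{17921}\right) 31379 = -41936 + \left(5152 + \left(-1890\right) \frac{1}{10517} \cdot \frac{1}{17921}\right) 31379 = -41936 + \left(5152 - \frac{1890}{188475157}\right) 31379 = -41936 + \frac{971024006974}{188475157} \cdot 31379 = -41936 + \frac{30469762314837146}{188475157} = \frac{30461858420653194}{188475157}$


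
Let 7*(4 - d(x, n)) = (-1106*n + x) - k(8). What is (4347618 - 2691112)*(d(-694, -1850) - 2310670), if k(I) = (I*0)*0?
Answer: -30181651962408/7 ≈ -4.3117e+12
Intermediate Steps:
k(I) = 0 (k(I) = 0*0 = 0)
d(x, n) = 4 + 158*n - x/7 (d(x, n) = 4 - ((-1106*n + x) - 1*0)/7 = 4 - ((x - 1106*n) + 0)/7 = 4 - (x - 1106*n)/7 = 4 + (158*n - x/7) = 4 + 158*n - x/7)
(4347618 - 2691112)*(d(-694, -1850) - 2310670) = (4347618 - 2691112)*((4 + 158*(-1850) - ⅐*(-694)) - 2310670) = 1656506*((4 - 292300 + 694/7) - 2310670) = 1656506*(-2045378/7 - 2310670) = 1656506*(-18220068/7) = -30181651962408/7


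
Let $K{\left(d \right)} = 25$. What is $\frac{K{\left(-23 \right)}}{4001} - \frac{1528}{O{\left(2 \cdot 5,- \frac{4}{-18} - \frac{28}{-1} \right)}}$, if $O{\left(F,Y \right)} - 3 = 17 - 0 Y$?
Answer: $- \frac{1528257}{20005} \approx -76.394$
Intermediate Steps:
$O{\left(F,Y \right)} = 20$ ($O{\left(F,Y \right)} = 3 - \left(-17 + 0 Y\right) = 3 + \left(17 - 0\right) = 3 + \left(17 + 0\right) = 3 + 17 = 20$)
$\frac{K{\left(-23 \right)}}{4001} - \frac{1528}{O{\left(2 \cdot 5,- \frac{4}{-18} - \frac{28}{-1} \right)}} = \frac{25}{4001} - \frac{1528}{20} = 25 \cdot \frac{1}{4001} - \frac{382}{5} = \frac{25}{4001} - \frac{382}{5} = - \frac{1528257}{20005}$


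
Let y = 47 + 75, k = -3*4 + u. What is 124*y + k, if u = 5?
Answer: 15121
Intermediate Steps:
k = -7 (k = -3*4 + 5 = -12 + 5 = -7)
y = 122
124*y + k = 124*122 - 7 = 15128 - 7 = 15121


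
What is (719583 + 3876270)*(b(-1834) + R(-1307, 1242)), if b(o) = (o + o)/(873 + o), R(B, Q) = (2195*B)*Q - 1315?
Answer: -15736979702067936981/961 ≈ -1.6376e+16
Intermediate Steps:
R(B, Q) = -1315 + 2195*B*Q (R(B, Q) = 2195*B*Q - 1315 = -1315 + 2195*B*Q)
b(o) = 2*o/(873 + o) (b(o) = (2*o)/(873 + o) = 2*o/(873 + o))
(719583 + 3876270)*(b(-1834) + R(-1307, 1242)) = (719583 + 3876270)*(2*(-1834)/(873 - 1834) + (-1315 + 2195*(-1307)*1242)) = 4595853*(2*(-1834)/(-961) + (-1315 - 3563130330)) = 4595853*(2*(-1834)*(-1/961) - 3563131645) = 4595853*(3668/961 - 3563131645) = 4595853*(-3424169507177/961) = -15736979702067936981/961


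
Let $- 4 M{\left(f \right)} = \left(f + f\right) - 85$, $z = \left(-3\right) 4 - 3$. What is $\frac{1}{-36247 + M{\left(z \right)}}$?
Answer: $- \frac{4}{144873} \approx -2.761 \cdot 10^{-5}$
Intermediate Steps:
$z = -15$ ($z = -12 - 3 = -15$)
$M{\left(f \right)} = \frac{85}{4} - \frac{f}{2}$ ($M{\left(f \right)} = - \frac{\left(f + f\right) - 85}{4} = - \frac{2 f - 85}{4} = - \frac{-85 + 2 f}{4} = \frac{85}{4} - \frac{f}{2}$)
$\frac{1}{-36247 + M{\left(z \right)}} = \frac{1}{-36247 + \left(\frac{85}{4} - - \frac{15}{2}\right)} = \frac{1}{-36247 + \left(\frac{85}{4} + \frac{15}{2}\right)} = \frac{1}{-36247 + \frac{115}{4}} = \frac{1}{- \frac{144873}{4}} = - \frac{4}{144873}$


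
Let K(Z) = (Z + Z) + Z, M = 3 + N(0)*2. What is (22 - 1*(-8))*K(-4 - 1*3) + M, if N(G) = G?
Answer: -627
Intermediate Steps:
M = 3 (M = 3 + 0*2 = 3 + 0 = 3)
K(Z) = 3*Z (K(Z) = 2*Z + Z = 3*Z)
(22 - 1*(-8))*K(-4 - 1*3) + M = (22 - 1*(-8))*(3*(-4 - 1*3)) + 3 = (22 + 8)*(3*(-4 - 3)) + 3 = 30*(3*(-7)) + 3 = 30*(-21) + 3 = -630 + 3 = -627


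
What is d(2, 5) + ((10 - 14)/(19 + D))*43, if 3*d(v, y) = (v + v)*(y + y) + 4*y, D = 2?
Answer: 248/21 ≈ 11.810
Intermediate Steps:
d(v, y) = 4*y/3 + 4*v*y/3 (d(v, y) = ((v + v)*(y + y) + 4*y)/3 = ((2*v)*(2*y) + 4*y)/3 = (4*v*y + 4*y)/3 = (4*y + 4*v*y)/3 = 4*y/3 + 4*v*y/3)
d(2, 5) + ((10 - 14)/(19 + D))*43 = (4/3)*5*(1 + 2) + ((10 - 14)/(19 + 2))*43 = (4/3)*5*3 - 4/21*43 = 20 - 4*1/21*43 = 20 - 4/21*43 = 20 - 172/21 = 248/21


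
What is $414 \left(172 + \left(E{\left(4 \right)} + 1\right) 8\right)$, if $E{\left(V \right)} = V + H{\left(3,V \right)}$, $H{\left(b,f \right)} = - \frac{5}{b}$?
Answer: $82248$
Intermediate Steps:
$E{\left(V \right)} = - \frac{5}{3} + V$ ($E{\left(V \right)} = V - \frac{5}{3} = - \frac{5}{3} + V$)
$414 \left(172 + \left(E{\left(4 \right)} + 1\right) 8\right) = 414 \left(172 + \left(\left(- \frac{5}{3} + 4\right) + 1\right) 8\right) = 414 \left(172 + \left(\frac{7}{3} + 1\right) 8\right) = 414 \left(172 + \frac{10}{3} \cdot 8\right) = 414 \left(172 + \frac{80}{3}\right) = 414 \cdot \frac{596}{3} = 82248$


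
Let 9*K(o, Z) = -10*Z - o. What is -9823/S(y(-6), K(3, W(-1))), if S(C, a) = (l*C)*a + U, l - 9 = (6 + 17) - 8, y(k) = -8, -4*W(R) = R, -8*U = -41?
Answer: -235752/2939 ≈ -80.215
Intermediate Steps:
U = 41/8 (U = -⅛*(-41) = 41/8 ≈ 5.1250)
W(R) = -R/4
K(o, Z) = -10*Z/9 - o/9 (K(o, Z) = (-10*Z - o)/9 = (-o - 10*Z)/9 = -10*Z/9 - o/9)
l = 24 (l = 9 + ((6 + 17) - 8) = 9 + (23 - 8) = 9 + 15 = 24)
S(C, a) = 41/8 + 24*C*a (S(C, a) = (24*C)*a + 41/8 = 24*C*a + 41/8 = 41/8 + 24*C*a)
-9823/S(y(-6), K(3, W(-1))) = -9823/(41/8 + 24*(-8)*(-(-5)*(-1)/18 - ⅑*3)) = -9823/(41/8 + 24*(-8)*(-10/9*¼ - ⅓)) = -9823/(41/8 + 24*(-8)*(-5/18 - ⅓)) = -9823/(41/8 + 24*(-8)*(-11/18)) = -9823/(41/8 + 352/3) = -9823/2939/24 = -9823*24/2939 = -235752/2939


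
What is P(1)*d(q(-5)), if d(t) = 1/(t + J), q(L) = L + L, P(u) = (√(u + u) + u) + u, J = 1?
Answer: -2/9 - √2/9 ≈ -0.37936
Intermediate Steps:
P(u) = 2*u + √2*√u (P(u) = (√(2*u) + u) + u = (√2*√u + u) + u = (u + √2*√u) + u = 2*u + √2*√u)
q(L) = 2*L
d(t) = 1/(1 + t) (d(t) = 1/(t + 1) = 1/(1 + t))
P(1)*d(q(-5)) = (2*1 + √2*√1)/(1 + 2*(-5)) = (2 + √2*1)/(1 - 10) = (2 + √2)/(-9) = (2 + √2)*(-⅑) = -2/9 - √2/9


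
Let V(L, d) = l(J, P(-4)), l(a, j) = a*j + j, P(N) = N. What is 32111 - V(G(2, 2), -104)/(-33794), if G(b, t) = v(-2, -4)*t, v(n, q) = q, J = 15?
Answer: 542579535/16897 ≈ 32111.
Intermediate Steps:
l(a, j) = j + a*j
G(b, t) = -4*t
V(L, d) = -64 (V(L, d) = -4*(1 + 15) = -4*16 = -64)
32111 - V(G(2, 2), -104)/(-33794) = 32111 - (-64)/(-33794) = 32111 - (-64)*(-1)/33794 = 32111 - 1*32/16897 = 32111 - 32/16897 = 542579535/16897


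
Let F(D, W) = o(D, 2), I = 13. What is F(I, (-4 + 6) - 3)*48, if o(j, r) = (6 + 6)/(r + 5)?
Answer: 576/7 ≈ 82.286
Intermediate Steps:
o(j, r) = 12/(5 + r)
F(D, W) = 12/7 (F(D, W) = 12/(5 + 2) = 12/7)
F(I, (-4 + 6) - 3)*48 = (12/7)*48 = 576/7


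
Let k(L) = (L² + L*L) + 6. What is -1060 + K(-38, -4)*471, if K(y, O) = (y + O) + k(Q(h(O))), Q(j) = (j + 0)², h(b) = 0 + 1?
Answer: -17074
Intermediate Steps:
h(b) = 1
Q(j) = j²
k(L) = 6 + 2*L² (k(L) = (L² + L²) + 6 = 2*L² + 6 = 6 + 2*L²)
K(y, O) = 8 + O + y (K(y, O) = (y + O) + (6 + 2*(1²)²) = (O + y) + (6 + 2*1²) = (O + y) + (6 + 2*1) = (O + y) + (6 + 2) = (O + y) + 8 = 8 + O + y)
-1060 + K(-38, -4)*471 = -1060 + (8 - 4 - 38)*471 = -1060 - 34*471 = -1060 - 16014 = -17074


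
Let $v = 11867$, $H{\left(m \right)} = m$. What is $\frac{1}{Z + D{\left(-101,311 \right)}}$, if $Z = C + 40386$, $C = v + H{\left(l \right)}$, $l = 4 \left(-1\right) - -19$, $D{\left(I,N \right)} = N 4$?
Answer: $\frac{1}{53512} \approx 1.8687 \cdot 10^{-5}$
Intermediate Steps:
$D{\left(I,N \right)} = 4 N$
$l = 15$ ($l = -4 + 19 = 15$)
$C = 11882$ ($C = 11867 + 15 = 11882$)
$Z = 52268$ ($Z = 11882 + 40386 = 52268$)
$\frac{1}{Z + D{\left(-101,311 \right)}} = \frac{1}{52268 + 4 \cdot 311} = \frac{1}{52268 + 1244} = \frac{1}{53512}$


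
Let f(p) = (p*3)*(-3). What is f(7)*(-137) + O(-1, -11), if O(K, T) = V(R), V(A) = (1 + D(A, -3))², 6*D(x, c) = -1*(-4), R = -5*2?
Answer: 77704/9 ≈ 8633.8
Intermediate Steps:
R = -10
D(x, c) = ⅔ (D(x, c) = (-1*(-4))/6 = (⅙)*4 = ⅔)
f(p) = -9*p (f(p) = (3*p)*(-3) = -9*p)
V(A) = 25/9 (V(A) = (1 + ⅔)² = (5/3)² = 25/9)
O(K, T) = 25/9
f(7)*(-137) + O(-1, -11) = -9*7*(-137) + 25/9 = -63*(-137) + 25/9 = 8631 + 25/9 = 77704/9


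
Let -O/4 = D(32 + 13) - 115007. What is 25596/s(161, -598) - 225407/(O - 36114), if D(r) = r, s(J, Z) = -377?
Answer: -10930873903/159747718 ≈ -68.426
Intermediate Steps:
O = 459848 (O = -4*((32 + 13) - 115007) = -4*(45 - 115007) = -4*(-114962) = 459848)
25596/s(161, -598) - 225407/(O - 36114) = 25596/(-377) - 225407/(459848 - 36114) = 25596*(-1/377) - 225407/423734 = -25596/377 - 225407*1/423734 = -25596/377 - 225407/423734 = -10930873903/159747718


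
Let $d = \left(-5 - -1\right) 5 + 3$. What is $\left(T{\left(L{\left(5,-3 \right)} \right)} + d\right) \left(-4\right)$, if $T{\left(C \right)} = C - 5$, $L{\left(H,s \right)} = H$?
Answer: $68$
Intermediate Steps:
$T{\left(C \right)} = -5 + C$
$d = -17$ ($d = \left(-5 + 1\right) 5 + 3 = \left(-4\right) 5 + 3 = -20 + 3 = -17$)
$\left(T{\left(L{\left(5,-3 \right)} \right)} + d\right) \left(-4\right) = \left(\left(-5 + 5\right) - 17\right) \left(-4\right) = \left(0 - 17\right) \left(-4\right) = \left(-17\right) \left(-4\right) = 68$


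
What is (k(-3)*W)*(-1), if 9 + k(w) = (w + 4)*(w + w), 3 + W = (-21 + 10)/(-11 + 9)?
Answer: 75/2 ≈ 37.500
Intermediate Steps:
W = 5/2 (W = -3 + (-21 + 10)/(-11 + 9) = -3 - 11/(-2) = -3 - 11*(-½) = -3 + 11/2 = 5/2 ≈ 2.5000)
k(w) = -9 + 2*w*(4 + w) (k(w) = -9 + (w + 4)*(w + w) = -9 + (4 + w)*(2*w) = -9 + 2*w*(4 + w))
(k(-3)*W)*(-1) = ((-9 + 2*(-3)² + 8*(-3))*(5/2))*(-1) = ((-9 + 2*9 - 24)*(5/2))*(-1) = ((-9 + 18 - 24)*(5/2))*(-1) = -15*5/2*(-1) = -75/2*(-1) = 75/2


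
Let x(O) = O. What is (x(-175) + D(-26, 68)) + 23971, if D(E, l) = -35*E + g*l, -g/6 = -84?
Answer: 58978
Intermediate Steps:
g = 504 (g = -6*(-84) = 504)
D(E, l) = -35*E + 504*l
(x(-175) + D(-26, 68)) + 23971 = (-175 + (-35*(-26) + 504*68)) + 23971 = (-175 + (910 + 34272)) + 23971 = (-175 + 35182) + 23971 = 35007 + 23971 = 58978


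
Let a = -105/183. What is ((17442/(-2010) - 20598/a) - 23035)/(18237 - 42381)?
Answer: -15073301/28308840 ≈ -0.53246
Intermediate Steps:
a = -35/61 (a = -105*1/183 = -35/61 ≈ -0.57377)
((17442/(-2010) - 20598/a) - 23035)/(18237 - 42381) = ((17442/(-2010) - 20598/(-35/61)) - 23035)/(18237 - 42381) = ((17442*(-1/2010) - 20598*(-61/35)) - 23035)/(-24144) = ((-2907/335 + 1256478/35) - 23035)*(-1/24144) = (84163677/2345 - 23035)*(-1/24144) = (30146602/2345)*(-1/24144) = -15073301/28308840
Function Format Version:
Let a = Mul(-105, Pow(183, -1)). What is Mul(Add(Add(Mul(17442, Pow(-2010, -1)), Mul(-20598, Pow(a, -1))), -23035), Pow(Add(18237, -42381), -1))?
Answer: Rational(-15073301, 28308840) ≈ -0.53246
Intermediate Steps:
a = Rational(-35, 61) (a = Mul(-105, Rational(1, 183)) = Rational(-35, 61) ≈ -0.57377)
Mul(Add(Add(Mul(17442, Pow(-2010, -1)), Mul(-20598, Pow(a, -1))), -23035), Pow(Add(18237, -42381), -1)) = Mul(Add(Add(Mul(17442, Pow(-2010, -1)), Mul(-20598, Pow(Rational(-35, 61), -1))), -23035), Pow(Add(18237, -42381), -1)) = Mul(Add(Add(Mul(17442, Rational(-1, 2010)), Mul(-20598, Rational(-61, 35))), -23035), Pow(-24144, -1)) = Mul(Add(Add(Rational(-2907, 335), Rational(1256478, 35)), -23035), Rational(-1, 24144)) = Mul(Add(Rational(84163677, 2345), -23035), Rational(-1, 24144)) = Mul(Rational(30146602, 2345), Rational(-1, 24144)) = Rational(-15073301, 28308840)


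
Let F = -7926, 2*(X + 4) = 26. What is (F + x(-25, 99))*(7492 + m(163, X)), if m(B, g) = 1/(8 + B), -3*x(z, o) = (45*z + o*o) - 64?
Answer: -41495897870/513 ≈ -8.0889e+7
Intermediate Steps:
X = 9 (X = -4 + (½)*26 = -4 + 13 = 9)
x(z, o) = 64/3 - 15*z - o²/3 (x(z, o) = -((45*z + o*o) - 64)/3 = -((45*z + o²) - 64)/3 = -((o² + 45*z) - 64)/3 = -(-64 + o² + 45*z)/3 = 64/3 - 15*z - o²/3)
(F + x(-25, 99))*(7492 + m(163, X)) = (-7926 + (64/3 - 15*(-25) - ⅓*99²))*(7492 + 1/(8 + 163)) = (-7926 + (64/3 + 375 - ⅓*9801))*(7492 + 1/171) = (-7926 + (64/3 + 375 - 3267))*(7492 + 1/171) = (-7926 - 8612/3)*(1281133/171) = -32390/3*1281133/171 = -41495897870/513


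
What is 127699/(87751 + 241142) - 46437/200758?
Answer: 10363791601/66027900894 ≈ 0.15696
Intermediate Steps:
127699/(87751 + 241142) - 46437/200758 = 127699/328893 - 46437*1/200758 = 127699*(1/328893) - 46437/200758 = 127699/328893 - 46437/200758 = 10363791601/66027900894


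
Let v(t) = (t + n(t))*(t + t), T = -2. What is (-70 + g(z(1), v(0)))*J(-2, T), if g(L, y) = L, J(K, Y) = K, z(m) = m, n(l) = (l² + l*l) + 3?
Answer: 138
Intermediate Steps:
n(l) = 3 + 2*l² (n(l) = (l² + l²) + 3 = 2*l² + 3 = 3 + 2*l²)
v(t) = 2*t*(3 + t + 2*t²) (v(t) = (t + (3 + 2*t²))*(t + t) = (3 + t + 2*t²)*(2*t) = 2*t*(3 + t + 2*t²))
(-70 + g(z(1), v(0)))*J(-2, T) = (-70 + 1)*(-2) = -69*(-2) = 138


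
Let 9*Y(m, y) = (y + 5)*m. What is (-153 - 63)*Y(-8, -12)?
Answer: -1344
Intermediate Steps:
Y(m, y) = m*(5 + y)/9 (Y(m, y) = ((y + 5)*m)/9 = ((5 + y)*m)/9 = (m*(5 + y))/9 = m*(5 + y)/9)
(-153 - 63)*Y(-8, -12) = (-153 - 63)*((1/9)*(-8)*(5 - 12)) = -24*(-8)*(-7) = -216*56/9 = -1344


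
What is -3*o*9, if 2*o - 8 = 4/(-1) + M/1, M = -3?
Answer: -27/2 ≈ -13.500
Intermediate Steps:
o = ½ (o = 4 + (4/(-1) - 3/1)/2 = 4 + (4*(-1) - 3*1)/2 = 4 + (-4 - 3)/2 = 4 + (½)*(-7) = 4 - 7/2 = ½ ≈ 0.50000)
-3*o*9 = -3*½*9 = -3/2*9 = -27/2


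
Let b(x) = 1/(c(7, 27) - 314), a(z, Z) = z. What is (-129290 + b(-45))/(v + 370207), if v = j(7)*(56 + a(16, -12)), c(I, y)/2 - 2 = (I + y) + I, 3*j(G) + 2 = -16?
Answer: -29478121/84308700 ≈ -0.34965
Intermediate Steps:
j(G) = -6 (j(G) = -⅔ + (⅓)*(-16) = -⅔ - 16/3 = -6)
c(I, y) = 4 + 2*y + 4*I (c(I, y) = 4 + 2*((I + y) + I) = 4 + 2*(y + 2*I) = 4 + (2*y + 4*I) = 4 + 2*y + 4*I)
b(x) = -1/228 (b(x) = 1/((4 + 2*27 + 4*7) - 314) = 1/((4 + 54 + 28) - 314) = 1/(86 - 314) = 1/(-228) = -1/228)
v = -432 (v = -6*(56 + 16) = -6*72 = -432)
(-129290 + b(-45))/(v + 370207) = (-129290 - 1/228)/(-432 + 370207) = -29478121/228/369775 = -29478121/228*1/369775 = -29478121/84308700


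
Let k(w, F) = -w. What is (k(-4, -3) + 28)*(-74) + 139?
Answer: -2229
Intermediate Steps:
(k(-4, -3) + 28)*(-74) + 139 = (-1*(-4) + 28)*(-74) + 139 = (4 + 28)*(-74) + 139 = 32*(-74) + 139 = -2368 + 139 = -2229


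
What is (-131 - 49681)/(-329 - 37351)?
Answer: 4151/3140 ≈ 1.3220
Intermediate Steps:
(-131 - 49681)/(-329 - 37351) = -49812/(-37680) = -49812*(-1/37680) = 4151/3140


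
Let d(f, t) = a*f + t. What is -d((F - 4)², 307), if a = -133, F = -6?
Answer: 12993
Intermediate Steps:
d(f, t) = t - 133*f (d(f, t) = -133*f + t = t - 133*f)
-d((F - 4)², 307) = -(307 - 133*(-6 - 4)²) = -(307 - 133*(-10)²) = -(307 - 133*100) = -(307 - 13300) = -1*(-12993) = 12993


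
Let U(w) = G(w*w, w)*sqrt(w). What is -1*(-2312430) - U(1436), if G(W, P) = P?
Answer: 2312430 - 2872*sqrt(359) ≈ 2.2580e+6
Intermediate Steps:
U(w) = w**(3/2) (U(w) = w*sqrt(w) = w**(3/2))
-1*(-2312430) - U(1436) = -1*(-2312430) - 1436**(3/2) = 2312430 - 2872*sqrt(359)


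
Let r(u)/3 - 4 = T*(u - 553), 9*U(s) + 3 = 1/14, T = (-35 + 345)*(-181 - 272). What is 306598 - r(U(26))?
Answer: -1629627093/7 ≈ -2.3280e+8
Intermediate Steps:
T = -140430 (T = 310*(-453) = -140430)
U(s) = -41/126 (U(s) = -⅓ + (⅑)/14 = -⅓ + (⅑)*(1/14) = -⅓ + 1/126 = -41/126)
r(u) = 232973382 - 421290*u (r(u) = 12 + 3*(-140430*(u - 553)) = 12 + 3*(-140430*(-553 + u)) = 12 + 3*(77657790 - 140430*u) = 12 + (232973370 - 421290*u) = 232973382 - 421290*u)
306598 - r(U(26)) = 306598 - (232973382 - 421290*(-41/126)) = 306598 - (232973382 + 959605/7) = 306598 - 1*1631773279/7 = 306598 - 1631773279/7 = -1629627093/7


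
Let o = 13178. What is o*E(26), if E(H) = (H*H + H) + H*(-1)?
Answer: 8908328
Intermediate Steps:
E(H) = H**2 (E(H) = (H**2 + H) - H = (H + H**2) - H = H**2)
o*E(26) = 13178*26**2 = 13178*676 = 8908328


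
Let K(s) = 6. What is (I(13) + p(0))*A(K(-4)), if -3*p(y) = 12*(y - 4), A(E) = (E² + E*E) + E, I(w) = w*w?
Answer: 14430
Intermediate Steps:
I(w) = w²
A(E) = E + 2*E² (A(E) = (E² + E²) + E = 2*E² + E = E + 2*E²)
p(y) = 16 - 4*y (p(y) = -4*(y - 4) = -4*(-4 + y) = -(-48 + 12*y)/3 = 16 - 4*y)
(I(13) + p(0))*A(K(-4)) = (13² + (16 - 4*0))*(6*(1 + 2*6)) = (169 + (16 + 0))*(6*(1 + 12)) = (169 + 16)*(6*13) = 185*78 = 14430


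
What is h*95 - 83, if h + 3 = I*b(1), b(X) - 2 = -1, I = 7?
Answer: 297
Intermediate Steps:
b(X) = 1 (b(X) = 2 - 1 = 1)
h = 4 (h = -3 + 7*1 = -3 + 7 = 4)
h*95 - 83 = 4*95 - 83 = 380 - 83 = 297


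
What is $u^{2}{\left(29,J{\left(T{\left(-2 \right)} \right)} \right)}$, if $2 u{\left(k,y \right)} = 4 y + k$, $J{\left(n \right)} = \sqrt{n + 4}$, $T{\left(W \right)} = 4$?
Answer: $\frac{969}{4} + 116 \sqrt{2} \approx 406.3$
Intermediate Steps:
$J{\left(n \right)} = \sqrt{4 + n}$
$u{\left(k,y \right)} = \frac{k}{2} + 2 y$ ($u{\left(k,y \right)} = \frac{4 y + k}{2} = \frac{k + 4 y}{2} = \frac{k}{2} + 2 y$)
$u^{2}{\left(29,J{\left(T{\left(-2 \right)} \right)} \right)} = \left(\frac{1}{2} \cdot 29 + 2 \sqrt{4 + 4}\right)^{2} = \left(\frac{29}{2} + 2 \sqrt{8}\right)^{2} = \left(\frac{29}{2} + 2 \cdot 2 \sqrt{2}\right)^{2} = \left(\frac{29}{2} + 4 \sqrt{2}\right)^{2}$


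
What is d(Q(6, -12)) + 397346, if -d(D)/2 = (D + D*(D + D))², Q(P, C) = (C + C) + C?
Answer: -12668926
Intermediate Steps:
Q(P, C) = 3*C (Q(P, C) = 2*C + C = 3*C)
d(D) = -2*(D + 2*D²)² (d(D) = -2*(D + D*(D + D))² = -2*(D + D*(2*D))² = -2*(D + 2*D²)²)
d(Q(6, -12)) + 397346 = -2*(3*(-12))²*(1 + 2*(3*(-12)))² + 397346 = -2*(-36)²*(1 + 2*(-36))² + 397346 = -2*1296*(1 - 72)² + 397346 = -2*1296*(-71)² + 397346 = -2*1296*5041 + 397346 = -13066272 + 397346 = -12668926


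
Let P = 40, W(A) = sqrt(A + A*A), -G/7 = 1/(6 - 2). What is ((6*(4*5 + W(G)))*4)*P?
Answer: 19200 + 240*sqrt(21) ≈ 20300.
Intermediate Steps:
G = -7/4 (G = -7/(6 - 2) = -7/4 ≈ -1.7500)
W(A) = sqrt(A + A**2)
((6*(4*5 + W(G)))*4)*P = ((6*(4*5 + sqrt(-7*(1 - 7/4)/4)))*4)*40 = ((6*(20 + sqrt(-7/4*(-3/4))))*4)*40 = ((6*(20 + sqrt(21/16)))*4)*40 = ((6*(20 + sqrt(21)/4))*4)*40 = ((120 + 3*sqrt(21)/2)*4)*40 = (480 + 6*sqrt(21))*40 = 19200 + 240*sqrt(21)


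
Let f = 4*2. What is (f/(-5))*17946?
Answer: -143568/5 ≈ -28714.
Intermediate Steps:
f = 8
(f/(-5))*17946 = (8/(-5))*17946 = (8*(-1/5))*17946 = -8/5*17946 = -143568/5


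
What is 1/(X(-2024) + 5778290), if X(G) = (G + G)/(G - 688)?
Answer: 339/1958840816 ≈ 1.7306e-7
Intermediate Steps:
X(G) = 2*G/(-688 + G) (X(G) = (2*G)/(-688 + G) = 2*G/(-688 + G))
1/(X(-2024) + 5778290) = 1/(2*(-2024)/(-688 - 2024) + 5778290) = 1/(2*(-2024)/(-2712) + 5778290) = 1/(2*(-2024)*(-1/2712) + 5778290) = 1/(506/339 + 5778290) = 1/(1958840816/339) = 339/1958840816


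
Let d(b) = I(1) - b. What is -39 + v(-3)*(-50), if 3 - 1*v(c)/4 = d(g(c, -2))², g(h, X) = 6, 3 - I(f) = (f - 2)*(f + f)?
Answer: -439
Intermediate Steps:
I(f) = 3 - 2*f*(-2 + f) (I(f) = 3 - (f - 2)*(f + f) = 3 - (-2 + f)*2*f = 3 - 2*f*(-2 + f))
d(b) = 5 - b (d(b) = (3 - 2*1² + 4*1) - b = (3 - 2*1 + 4) - b = (3 - 2 + 4) - b = 5 - b)
v(c) = 8 (v(c) = 12 - 4*(5 - 1*6)² = 12 - 4*(5 - 6)² = 12 - 4*(-1)² = 12 - 4*1 = 12 - 4 = 8)
-39 + v(-3)*(-50) = -39 + 8*(-50) = -39 - 400 = -439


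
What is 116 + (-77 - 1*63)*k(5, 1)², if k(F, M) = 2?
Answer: -444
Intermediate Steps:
116 + (-77 - 1*63)*k(5, 1)² = 116 + (-77 - 1*63)*2² = 116 + (-77 - 63)*4 = 116 - 140*4 = 116 - 560 = -444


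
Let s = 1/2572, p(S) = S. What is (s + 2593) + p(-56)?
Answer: 6525165/2572 ≈ 2537.0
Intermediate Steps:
s = 1/2572 ≈ 0.00038880
(s + 2593) + p(-56) = (1/2572 + 2593) - 56 = 6669197/2572 - 56 = 6525165/2572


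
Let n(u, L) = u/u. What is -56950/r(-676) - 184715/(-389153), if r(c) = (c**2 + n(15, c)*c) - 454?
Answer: 31019665270/88696919219 ≈ 0.34973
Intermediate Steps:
n(u, L) = 1
r(c) = -454 + c + c**2 (r(c) = (c**2 + 1*c) - 454 = (c**2 + c) - 454 = (c + c**2) - 454 = -454 + c + c**2)
-56950/r(-676) - 184715/(-389153) = -56950/(-454 - 676 + (-676)**2) - 184715/(-389153) = -56950/(-454 - 676 + 456976) - 184715*(-1/389153) = -56950/455846 + 184715/389153 = -56950*1/455846 + 184715/389153 = -28475/227923 + 184715/389153 = 31019665270/88696919219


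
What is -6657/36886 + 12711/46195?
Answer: 161337831/1703948770 ≈ 0.094685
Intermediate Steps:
-6657/36886 + 12711/46195 = 161337831/1703948770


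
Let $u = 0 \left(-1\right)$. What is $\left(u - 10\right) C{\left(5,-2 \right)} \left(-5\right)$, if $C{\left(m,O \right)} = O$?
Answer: $-100$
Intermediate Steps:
$u = 0$
$\left(u - 10\right) C{\left(5,-2 \right)} \left(-5\right) = \left(0 - 10\right) \left(\left(-2\right) \left(-5\right)\right) = \left(-10\right) 10 = -100$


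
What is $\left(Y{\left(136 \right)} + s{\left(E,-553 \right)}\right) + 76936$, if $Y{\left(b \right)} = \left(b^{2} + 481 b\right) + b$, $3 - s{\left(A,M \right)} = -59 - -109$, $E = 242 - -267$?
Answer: $160937$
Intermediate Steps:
$E = 509$ ($E = 242 + 267 = 509$)
$s{\left(A,M \right)} = -47$ ($s{\left(A,M \right)} = 3 - \left(-59 - -109\right) = 3 - \left(-59 + 109\right) = 3 - 50 = -47$)
$Y{\left(b \right)} = b^{2} + 482 b$
$\left(Y{\left(136 \right)} + s{\left(E,-553 \right)}\right) + 76936 = \left(136 \left(482 + 136\right) - 47\right) + 76936 = \left(136 \cdot 618 - 47\right) + 76936 = \left(84048 - 47\right) + 76936 = 84001 + 76936 = 160937$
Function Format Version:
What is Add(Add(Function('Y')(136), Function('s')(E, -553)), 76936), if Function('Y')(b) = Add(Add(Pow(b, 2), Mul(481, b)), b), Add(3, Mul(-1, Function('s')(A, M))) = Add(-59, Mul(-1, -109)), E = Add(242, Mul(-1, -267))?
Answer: 160937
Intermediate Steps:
E = 509 (E = Add(242, 267) = 509)
Function('s')(A, M) = -47 (Function('s')(A, M) = Add(3, Mul(-1, Add(-59, Mul(-1, -109)))) = Add(3, Mul(-1, Add(-59, 109))) = Add(3, Mul(-1, 50)) = Add(3, -50) = -47)
Function('Y')(b) = Add(Pow(b, 2), Mul(482, b))
Add(Add(Function('Y')(136), Function('s')(E, -553)), 76936) = Add(Add(Mul(136, Add(482, 136)), -47), 76936) = Add(Add(Mul(136, 618), -47), 76936) = Add(Add(84048, -47), 76936) = Add(84001, 76936) = 160937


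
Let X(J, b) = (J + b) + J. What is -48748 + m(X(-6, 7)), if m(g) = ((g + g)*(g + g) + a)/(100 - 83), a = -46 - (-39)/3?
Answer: -828649/17 ≈ -48744.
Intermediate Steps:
X(J, b) = b + 2*J
a = -33 (a = -46 - (-39)/3 = -46 - 1*(-13) = -46 + 13 = -33)
m(g) = -33/17 + 4*g**2/17 (m(g) = ((g + g)*(g + g) - 33)/(100 - 83) = ((2*g)*(2*g) - 33)/17 = (4*g**2 - 33)*(1/17) = (-33 + 4*g**2)*(1/17) = -33/17 + 4*g**2/17)
-48748 + m(X(-6, 7)) = -48748 + (-33/17 + 4*(7 + 2*(-6))**2/17) = -48748 + (-33/17 + 4*(7 - 12)**2/17) = -48748 + (-33/17 + (4/17)*(-5)**2) = -48748 + (-33/17 + (4/17)*25) = -48748 + (-33/17 + 100/17) = -48748 + 67/17 = -828649/17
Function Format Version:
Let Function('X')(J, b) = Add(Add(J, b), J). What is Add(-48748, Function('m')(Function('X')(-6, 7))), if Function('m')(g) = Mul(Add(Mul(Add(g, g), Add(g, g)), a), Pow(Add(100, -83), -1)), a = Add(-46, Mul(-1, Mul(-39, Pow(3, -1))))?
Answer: Rational(-828649, 17) ≈ -48744.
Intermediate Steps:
Function('X')(J, b) = Add(b, Mul(2, J))
a = -33 (a = Add(-46, Mul(-1, Mul(-39, Rational(1, 3)))) = Add(-46, Mul(-1, -13)) = Add(-46, 13) = -33)
Function('m')(g) = Add(Rational(-33, 17), Mul(Rational(4, 17), Pow(g, 2))) (Function('m')(g) = Mul(Add(Mul(Add(g, g), Add(g, g)), -33), Pow(Add(100, -83), -1)) = Mul(Add(Mul(Mul(2, g), Mul(2, g)), -33), Pow(17, -1)) = Mul(Add(Mul(4, Pow(g, 2)), -33), Rational(1, 17)) = Mul(Add(-33, Mul(4, Pow(g, 2))), Rational(1, 17)) = Add(Rational(-33, 17), Mul(Rational(4, 17), Pow(g, 2))))
Add(-48748, Function('m')(Function('X')(-6, 7))) = Add(-48748, Add(Rational(-33, 17), Mul(Rational(4, 17), Pow(Add(7, Mul(2, -6)), 2)))) = Add(-48748, Add(Rational(-33, 17), Mul(Rational(4, 17), Pow(Add(7, -12), 2)))) = Add(-48748, Add(Rational(-33, 17), Mul(Rational(4, 17), Pow(-5, 2)))) = Add(-48748, Add(Rational(-33, 17), Mul(Rational(4, 17), 25))) = Add(-48748, Add(Rational(-33, 17), Rational(100, 17))) = Add(-48748, Rational(67, 17)) = Rational(-828649, 17)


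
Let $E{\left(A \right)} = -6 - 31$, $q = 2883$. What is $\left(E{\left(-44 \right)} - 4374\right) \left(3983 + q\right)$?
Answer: $-30285926$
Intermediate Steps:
$E{\left(A \right)} = -37$ ($E{\left(A \right)} = -6 - 31 = -37$)
$\left(E{\left(-44 \right)} - 4374\right) \left(3983 + q\right) = \left(-37 - 4374\right) \left(3983 + 2883\right) = \left(-4411\right) 6866 = -30285926$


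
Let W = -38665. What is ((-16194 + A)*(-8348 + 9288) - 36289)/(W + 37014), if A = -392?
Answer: 15627129/1651 ≈ 9465.3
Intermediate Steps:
((-16194 + A)*(-8348 + 9288) - 36289)/(W + 37014) = ((-16194 - 392)*(-8348 + 9288) - 36289)/(-38665 + 37014) = (-16586*940 - 36289)/(-1651) = (-15590840 - 36289)*(-1/1651) = -15627129*(-1/1651) = 15627129/1651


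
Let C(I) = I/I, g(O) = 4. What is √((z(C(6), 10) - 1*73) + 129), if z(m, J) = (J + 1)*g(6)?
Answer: 10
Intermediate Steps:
C(I) = 1
z(m, J) = 4 + 4*J (z(m, J) = (J + 1)*4 = (1 + J)*4 = 4 + 4*J)
√((z(C(6), 10) - 1*73) + 129) = √(((4 + 4*10) - 1*73) + 129) = √(((4 + 40) - 73) + 129) = √((44 - 73) + 129) = √(-29 + 129) = √100 = 10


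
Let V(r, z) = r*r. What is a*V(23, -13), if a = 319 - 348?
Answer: -15341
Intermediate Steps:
V(r, z) = r²
a = -29
a*V(23, -13) = -29*23² = -29*529 = -15341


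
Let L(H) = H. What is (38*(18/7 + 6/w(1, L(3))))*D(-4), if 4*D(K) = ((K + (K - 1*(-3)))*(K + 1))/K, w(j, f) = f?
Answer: -1140/7 ≈ -162.86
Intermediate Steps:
D(K) = (1 + K)*(3 + 2*K)/(4*K) (D(K) = (((K + (K - 1*(-3)))*(K + 1))/K)/4 = (((K + (K + 3))*(1 + K))/K)/4 = (((K + (3 + K))*(1 + K))/K)/4 = (((3 + 2*K)*(1 + K))/K)/4 = (((1 + K)*(3 + 2*K))/K)/4 = ((1 + K)*(3 + 2*K)/K)/4 = (1 + K)*(3 + 2*K)/(4*K))
(38*(18/7 + 6/w(1, L(3))))*D(-4) = (38*(18/7 + 6/3))*((¼)*(3 - 4*(5 + 2*(-4)))/(-4)) = (38*(18*(⅐) + 6*(⅓)))*((¼)*(-¼)*(3 - 4*(5 - 8))) = (38*(18/7 + 2))*((¼)*(-¼)*(3 - 4*(-3))) = (38*(32/7))*((¼)*(-¼)*(3 + 12)) = 1216*((¼)*(-¼)*15)/7 = (1216/7)*(-15/16) = -1140/7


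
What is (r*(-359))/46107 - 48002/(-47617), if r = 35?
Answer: 1614920609/2195477019 ≈ 0.73557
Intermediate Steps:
(r*(-359))/46107 - 48002/(-47617) = (35*(-359))/46107 - 48002/(-47617) = -12565*1/46107 - 48002*(-1/47617) = -12565/46107 + 48002/47617 = 1614920609/2195477019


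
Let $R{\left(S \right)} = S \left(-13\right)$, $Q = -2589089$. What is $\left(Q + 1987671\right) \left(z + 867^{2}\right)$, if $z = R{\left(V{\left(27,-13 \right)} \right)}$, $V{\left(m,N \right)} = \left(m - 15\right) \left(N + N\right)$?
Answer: $-454518646410$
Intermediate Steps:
$V{\left(m,N \right)} = 2 N \left(-15 + m\right)$ ($V{\left(m,N \right)} = \left(-15 + m\right) 2 N = 2 N \left(-15 + m\right)$)
$R{\left(S \right)} = - 13 S$
$z = 4056$ ($z = - 13 \cdot 2 \left(-13\right) \left(-15 + 27\right) = - 13 \cdot 2 \left(-13\right) 12 = \left(-13\right) \left(-312\right) = 4056$)
$\left(Q + 1987671\right) \left(z + 867^{2}\right) = \left(-2589089 + 1987671\right) \left(4056 + 867^{2}\right) = - 601418 \left(4056 + 751689\right) = \left(-601418\right) 755745 = -454518646410$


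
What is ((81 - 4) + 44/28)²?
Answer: 302500/49 ≈ 6173.5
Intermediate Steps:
((81 - 4) + 44/28)² = (77 + 44*(1/28))² = (77 + 11/7)² = (550/7)² = 302500/49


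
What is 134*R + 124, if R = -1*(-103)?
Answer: 13926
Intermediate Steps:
R = 103
134*R + 124 = 134*103 + 124 = 13802 + 124 = 13926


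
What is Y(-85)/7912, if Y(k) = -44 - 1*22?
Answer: -33/3956 ≈ -0.0083418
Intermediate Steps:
Y(k) = -66 (Y(k) = -44 - 22 = -66)
Y(-85)/7912 = -66/7912 = -66*1/7912 = -33/3956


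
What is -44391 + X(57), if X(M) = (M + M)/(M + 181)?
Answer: -5282472/119 ≈ -44391.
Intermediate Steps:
X(M) = 2*M/(181 + M) (X(M) = (2*M)/(181 + M) = 2*M/(181 + M))
-44391 + X(57) = -44391 + 2*57/(181 + 57) = -44391 + 2*57/238 = -44391 + 2*57*(1/238) = -44391 + 57/119 = -5282472/119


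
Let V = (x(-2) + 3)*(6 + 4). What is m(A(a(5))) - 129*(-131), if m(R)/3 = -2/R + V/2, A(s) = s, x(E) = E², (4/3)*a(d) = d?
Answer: 85012/5 ≈ 17002.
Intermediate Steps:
a(d) = 3*d/4
V = 70 (V = ((-2)² + 3)*(6 + 4) = (4 + 3)*10 = 7*10 = 70)
m(R) = 105 - 6/R (m(R) = 3*(-2/R + 70/2) = 3*(-2/R + 70*(½)) = 3*(-2/R + 35) = 3*(35 - 2/R) = 105 - 6/R)
m(A(a(5))) - 129*(-131) = (105 - 6/((¾)*5)) - 129*(-131) = (105 - 6/15/4) + 16899 = (105 - 6*4/15) + 16899 = (105 - 8/5) + 16899 = 517/5 + 16899 = 85012/5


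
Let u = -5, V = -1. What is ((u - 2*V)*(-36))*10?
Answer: 1080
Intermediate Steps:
((u - 2*V)*(-36))*10 = ((-5 - 2*(-1))*(-36))*10 = ((-5 + 2)*(-36))*10 = -3*(-36)*10 = 108*10 = 1080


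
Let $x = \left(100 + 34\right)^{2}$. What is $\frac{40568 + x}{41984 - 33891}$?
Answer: $\frac{58524}{8093} \approx 7.2314$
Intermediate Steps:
$x = 17956$ ($x = 134^{2} = 17956$)
$\frac{40568 + x}{41984 - 33891} = \frac{40568 + 17956}{41984 - 33891} = \frac{58524}{8093}$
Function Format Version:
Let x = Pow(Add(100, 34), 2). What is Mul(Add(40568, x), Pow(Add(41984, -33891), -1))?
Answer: Rational(58524, 8093) ≈ 7.2314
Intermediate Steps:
x = 17956 (x = Pow(134, 2) = 17956)
Mul(Add(40568, x), Pow(Add(41984, -33891), -1)) = Mul(Add(40568, 17956), Pow(Add(41984, -33891), -1)) = Mul(58524, Pow(8093, -1)) = Mul(58524, Rational(1, 8093)) = Rational(58524, 8093)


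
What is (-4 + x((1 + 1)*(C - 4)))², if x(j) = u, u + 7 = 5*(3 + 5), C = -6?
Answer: 841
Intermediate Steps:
u = 33 (u = -7 + 5*(3 + 5) = -7 + 5*8 = -7 + 40 = 33)
x(j) = 33
(-4 + x((1 + 1)*(C - 4)))² = (-4 + 33)² = 29² = 841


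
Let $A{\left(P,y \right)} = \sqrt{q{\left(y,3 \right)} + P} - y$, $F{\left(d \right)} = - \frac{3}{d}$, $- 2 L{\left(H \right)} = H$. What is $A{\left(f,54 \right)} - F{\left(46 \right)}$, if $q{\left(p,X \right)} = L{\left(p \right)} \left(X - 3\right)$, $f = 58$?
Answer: $- \frac{2481}{46} + \sqrt{58} \approx -46.319$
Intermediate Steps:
$L{\left(H \right)} = - \frac{H}{2}$
$q{\left(p,X \right)} = - \frac{p \left(-3 + X\right)}{2}$ ($q{\left(p,X \right)} = - \frac{p}{2} \left(X - 3\right) = - \frac{p}{2} \left(-3 + X\right) = - \frac{p \left(-3 + X\right)}{2}$)
$A{\left(P,y \right)} = \sqrt{P} - y$ ($A{\left(P,y \right)} = \sqrt{\frac{y \left(3 - 3\right)}{2} + P} - y = \sqrt{\frac{1}{2} y 0 + P} - y = \sqrt{0 + P} - y = \sqrt{P} - y$)
$A{\left(f,54 \right)} - F{\left(46 \right)} = \left(\sqrt{58} - 54\right) - - \frac{3}{46} = \left(\sqrt{58} - 54\right) - \left(-3\right) \frac{1}{46} = \left(-54 + \sqrt{58}\right) - - \frac{3}{46} = \left(-54 + \sqrt{58}\right) + \frac{3}{46} = - \frac{2481}{46} + \sqrt{58}$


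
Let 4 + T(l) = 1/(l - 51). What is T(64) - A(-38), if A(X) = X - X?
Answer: -51/13 ≈ -3.9231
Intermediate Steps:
A(X) = 0
T(l) = -4 + 1/(-51 + l) (T(l) = -4 + 1/(l - 51) = -4 + 1/(-51 + l))
T(64) - A(-38) = (205 - 4*64)/(-51 + 64) - 1*0 = (205 - 256)/13 + 0 = (1/13)*(-51) + 0 = -51/13 + 0 = -51/13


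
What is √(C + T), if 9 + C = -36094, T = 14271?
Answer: 2*I*√5458 ≈ 147.76*I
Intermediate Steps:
C = -36103 (C = -9 - 36094 = -36103)
√(C + T) = √(-36103 + 14271) = √(-21832) = 2*I*√5458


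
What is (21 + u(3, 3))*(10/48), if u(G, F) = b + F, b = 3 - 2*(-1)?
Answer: 145/24 ≈ 6.0417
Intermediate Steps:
b = 5 (b = 3 + 2 = 5)
u(G, F) = 5 + F
(21 + u(3, 3))*(10/48) = (21 + (5 + 3))*(10/48) = (21 + 8)*(10*(1/48)) = 29*(5/24) = 145/24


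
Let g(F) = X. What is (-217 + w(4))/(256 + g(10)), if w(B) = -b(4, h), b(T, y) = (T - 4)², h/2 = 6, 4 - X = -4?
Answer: -217/264 ≈ -0.82197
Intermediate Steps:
X = 8 (X = 4 - 1*(-4) = 4 + 4 = 8)
g(F) = 8
h = 12 (h = 2*6 = 12)
b(T, y) = (-4 + T)²
w(B) = 0 (w(B) = -(-4 + 4)² = -1*0² = -1*0 = 0)
(-217 + w(4))/(256 + g(10)) = (-217 + 0)/(256 + 8) = -217/264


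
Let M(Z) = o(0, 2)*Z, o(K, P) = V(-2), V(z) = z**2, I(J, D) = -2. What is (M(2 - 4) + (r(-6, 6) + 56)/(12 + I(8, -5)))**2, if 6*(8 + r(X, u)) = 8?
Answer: 2116/225 ≈ 9.4044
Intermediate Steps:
r(X, u) = -20/3 (r(X, u) = -8 + (1/6)*8 = -8 + 4/3 = -20/3)
o(K, P) = 4 (o(K, P) = (-2)**2 = 4)
M(Z) = 4*Z
(M(2 - 4) + (r(-6, 6) + 56)/(12 + I(8, -5)))**2 = (4*(2 - 4) + (-20/3 + 56)/(12 - 2))**2 = (4*(-2) + (148/3)/10)**2 = (-8 + (148/3)*(1/10))**2 = (-8 + 74/15)**2 = (-46/15)**2 = 2116/225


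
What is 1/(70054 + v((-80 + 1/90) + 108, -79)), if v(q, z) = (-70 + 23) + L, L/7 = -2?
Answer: 1/69993 ≈ 1.4287e-5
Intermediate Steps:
L = -14 (L = 7*(-2) = -14)
v(q, z) = -61 (v(q, z) = (-70 + 23) - 14 = -47 - 14 = -61)
1/(70054 + v((-80 + 1/90) + 108, -79)) = 1/(70054 - 61) = 1/69993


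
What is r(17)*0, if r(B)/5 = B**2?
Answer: 0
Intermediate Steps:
r(B) = 5*B**2
r(17)*0 = (5*17**2)*0 = (5*289)*0 = 1445*0 = 0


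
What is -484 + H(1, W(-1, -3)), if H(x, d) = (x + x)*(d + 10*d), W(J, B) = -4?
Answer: -572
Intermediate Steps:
H(x, d) = 22*d*x (H(x, d) = (2*x)*(11*d) = 22*d*x)
-484 + H(1, W(-1, -3)) = -484 + 22*(-4)*1 = -484 - 88 = -572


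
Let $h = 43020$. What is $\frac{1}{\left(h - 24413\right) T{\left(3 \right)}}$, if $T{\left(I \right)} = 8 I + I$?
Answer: $\frac{1}{502389} \approx 1.9905 \cdot 10^{-6}$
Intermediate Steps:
$T{\left(I \right)} = 9 I$
$\frac{1}{\left(h - 24413\right) T{\left(3 \right)}} = \frac{1}{\left(43020 - 24413\right) 9 \cdot 3} = \frac{1}{18607 \cdot 27} = \frac{1}{18607} \cdot \frac{1}{27} = \frac{1}{502389}$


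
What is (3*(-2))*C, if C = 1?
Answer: -6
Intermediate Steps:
(3*(-2))*C = (3*(-2))*1 = -6*1 = -6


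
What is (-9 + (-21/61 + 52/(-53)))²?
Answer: 1114357924/10452289 ≈ 106.61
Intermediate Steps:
(-9 + (-21/61 + 52/(-53)))² = (-9 + (-21*1/61 + 52*(-1/53)))² = (-9 + (-21/61 - 52/53))² = (-9 - 4285/3233)² = (-33382/3233)² = 1114357924/10452289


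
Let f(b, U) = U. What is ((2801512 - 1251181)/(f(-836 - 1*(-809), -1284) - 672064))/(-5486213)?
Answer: 1550331/3694130551124 ≈ 4.1967e-7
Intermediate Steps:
((2801512 - 1251181)/(f(-836 - 1*(-809), -1284) - 672064))/(-5486213) = ((2801512 - 1251181)/(-1284 - 672064))/(-5486213) = (1550331/(-673348))*(-1/5486213) = (1550331*(-1/673348))*(-1/5486213) = -1550331/673348*(-1/5486213) = 1550331/3694130551124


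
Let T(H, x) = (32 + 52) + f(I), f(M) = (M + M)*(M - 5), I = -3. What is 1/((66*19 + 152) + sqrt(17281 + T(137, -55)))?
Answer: 1406/1959423 - sqrt(17413)/1959423 ≈ 0.00065021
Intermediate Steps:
f(M) = 2*M*(-5 + M) (f(M) = (2*M)*(-5 + M) = 2*M*(-5 + M))
T(H, x) = 132 (T(H, x) = (32 + 52) + 2*(-3)*(-5 - 3) = 84 + 2*(-3)*(-8) = 84 + 48 = 132)
1/((66*19 + 152) + sqrt(17281 + T(137, -55))) = 1/((66*19 + 152) + sqrt(17281 + 132)) = 1/((1254 + 152) + sqrt(17413)) = 1/(1406 + sqrt(17413))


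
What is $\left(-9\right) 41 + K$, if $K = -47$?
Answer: $-416$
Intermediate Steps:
$\left(-9\right) 41 + K = \left(-9\right) 41 - 47 = -369 - 47 = -416$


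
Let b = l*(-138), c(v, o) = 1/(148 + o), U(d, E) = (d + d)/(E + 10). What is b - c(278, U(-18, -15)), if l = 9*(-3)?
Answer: 2891371/776 ≈ 3726.0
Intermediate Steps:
l = -27
U(d, E) = 2*d/(10 + E) (U(d, E) = (2*d)/(10 + E) = 2*d/(10 + E))
b = 3726 (b = -27*(-138) = 3726)
b - c(278, U(-18, -15)) = 3726 - 1/(148 + 2*(-18)/(10 - 15)) = 3726 - 1/(148 + 2*(-18)/(-5)) = 3726 - 1/(148 + 2*(-18)*(-⅕)) = 3726 - 1/(148 + 36/5) = 3726 - 1/776/5 = 3726 - 1*5/776 = 3726 - 5/776 = 2891371/776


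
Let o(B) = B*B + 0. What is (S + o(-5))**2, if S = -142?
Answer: 13689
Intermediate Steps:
o(B) = B**2 (o(B) = B**2 + 0 = B**2)
(S + o(-5))**2 = (-142 + (-5)**2)**2 = (-142 + 25)**2 = (-117)**2 = 13689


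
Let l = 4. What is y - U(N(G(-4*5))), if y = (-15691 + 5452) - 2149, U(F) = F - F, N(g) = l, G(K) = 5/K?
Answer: -12388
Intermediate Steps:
N(g) = 4
U(F) = 0
y = -12388 (y = -10239 - 2149 = -12388)
y - U(N(G(-4*5))) = -12388 - 1*0 = -12388 + 0 = -12388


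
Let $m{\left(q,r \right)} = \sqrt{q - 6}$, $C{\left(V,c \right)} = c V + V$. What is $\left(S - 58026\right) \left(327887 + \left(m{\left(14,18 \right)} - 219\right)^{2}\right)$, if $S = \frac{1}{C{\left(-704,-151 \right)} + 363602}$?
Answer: $- \frac{5116511801289928}{234601} + \frac{11924950879938 \sqrt{2}}{234601} \approx -2.1738 \cdot 10^{10}$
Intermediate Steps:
$C{\left(V,c \right)} = V + V c$ ($C{\left(V,c \right)} = V c + V = V + V c$)
$S = \frac{1}{469202}$ ($S = \frac{1}{- 704 \left(1 - 151\right) + 363602} = \frac{1}{\left(-704\right) \left(-150\right) + 363602} = \frac{1}{105600 + 363602} = \frac{1}{469202} \approx 2.1313 \cdot 10^{-6}$)
$m{\left(q,r \right)} = \sqrt{-6 + q}$
$\left(S - 58026\right) \left(327887 + \left(m{\left(14,18 \right)} - 219\right)^{2}\right) = \left(\frac{1}{469202} - 58026\right) \left(327887 + \left(\sqrt{-6 + 14} - 219\right)^{2}\right) = - \frac{27225915251 \left(327887 + \left(\sqrt{8} - 219\right)^{2}\right)}{469202} = - \frac{27225915251 \left(327887 + \left(2 \sqrt{2} - 219\right)^{2}\right)}{469202} = - \frac{27225915251 \left(327887 + \left(-219 + 2 \sqrt{2}\right)^{2}\right)}{469202} = - \frac{8927023673904637}{469202} - \frac{27225915251 \left(-219 + 2 \sqrt{2}\right)^{2}}{469202}$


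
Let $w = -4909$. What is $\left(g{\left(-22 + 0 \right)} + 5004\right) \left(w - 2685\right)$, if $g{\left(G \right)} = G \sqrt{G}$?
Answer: $-38000376 + 167068 i \sqrt{22} \approx -3.8 \cdot 10^{7} + 7.8362 \cdot 10^{5} i$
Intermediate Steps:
$g{\left(G \right)} = G^{\frac{3}{2}}$
$\left(g{\left(-22 + 0 \right)} + 5004\right) \left(w - 2685\right) = \left(\left(-22 + 0\right)^{\frac{3}{2}} + 5004\right) \left(-4909 - 2685\right) = \left(\left(-22\right)^{\frac{3}{2}} + 5004\right) \left(-7594\right) = \left(- 22 i \sqrt{22} + 5004\right) \left(-7594\right) = \left(5004 - 22 i \sqrt{22}\right) \left(-7594\right) = -38000376 + 167068 i \sqrt{22}$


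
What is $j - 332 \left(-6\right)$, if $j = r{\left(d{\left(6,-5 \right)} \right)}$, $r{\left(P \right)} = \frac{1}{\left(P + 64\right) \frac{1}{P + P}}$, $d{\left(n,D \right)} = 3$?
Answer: $\frac{133470}{67} \approx 1992.1$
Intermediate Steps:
$r{\left(P \right)} = \frac{2 P}{64 + P}$ ($r{\left(P \right)} = \frac{1}{\left(64 + P\right) \frac{1}{2 P}} = \frac{1}{\frac{1}{2} \frac{1}{P} \left(64 + P\right)} = \frac{2 P}{64 + P}$)
$j = \frac{6}{67}$ ($j = 2 \cdot 3 \frac{1}{64 + 3} = 2 \cdot 3 \cdot \frac{1}{67} = \frac{6}{67} \approx 0.089552$)
$j - 332 \left(-6\right) = \frac{6}{67} - 332 \left(-6\right) = \frac{6}{67} - -1992 = \frac{6}{67} + 1992 = \frac{133470}{67}$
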